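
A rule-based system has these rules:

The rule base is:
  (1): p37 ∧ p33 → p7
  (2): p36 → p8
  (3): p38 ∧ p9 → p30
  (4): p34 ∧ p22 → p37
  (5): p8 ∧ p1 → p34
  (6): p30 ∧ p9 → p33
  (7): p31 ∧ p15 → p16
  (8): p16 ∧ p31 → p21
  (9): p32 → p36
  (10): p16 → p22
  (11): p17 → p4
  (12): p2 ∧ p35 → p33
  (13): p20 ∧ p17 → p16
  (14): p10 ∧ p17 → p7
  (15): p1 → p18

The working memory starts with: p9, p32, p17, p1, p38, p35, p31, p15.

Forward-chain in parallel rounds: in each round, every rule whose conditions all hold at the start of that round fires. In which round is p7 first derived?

Round 1: (3) [p38 ∧ p9 → p30]; (7) [p31 ∧ p15 → p16]; (9) [p32 → p36]; (11) [p17 → p4]; (15) [p1 → p18]. New: p30, p16, p36, p4, p18.
Round 2: (2) [p36 → p8]; (6) [p30 ∧ p9 → p33]; (8) [p16 ∧ p31 → p21]; (10) [p16 → p22]. New: p8, p33, p21, p22.
Round 3: (5) [p8 ∧ p1 → p34]. New: p34.
Round 4: (4) [p34 ∧ p22 → p37]. New: p37.
Round 5: (1) [p37 ∧ p33 → p7]. New: p7.
p7 first appears in round 5.

5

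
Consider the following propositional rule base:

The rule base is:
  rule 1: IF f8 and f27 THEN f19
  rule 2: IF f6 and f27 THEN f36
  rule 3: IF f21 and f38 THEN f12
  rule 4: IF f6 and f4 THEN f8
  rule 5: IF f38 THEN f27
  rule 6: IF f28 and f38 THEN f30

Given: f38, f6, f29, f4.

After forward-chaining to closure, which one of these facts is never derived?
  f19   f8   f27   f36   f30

Round 1: rule 4 [IF f6 and f4 THEN f8]; rule 5 [IF f38 THEN f27]. New: f8, f27.
Round 2: rule 1 [IF f8 and f27 THEN f19]; rule 2 [IF f6 and f27 THEN f36]. New: f19, f36.
Derived: f8 (round 1), f27 (round 1), f36 (round 2), f19 (round 2). f30 never appears in any round.

f30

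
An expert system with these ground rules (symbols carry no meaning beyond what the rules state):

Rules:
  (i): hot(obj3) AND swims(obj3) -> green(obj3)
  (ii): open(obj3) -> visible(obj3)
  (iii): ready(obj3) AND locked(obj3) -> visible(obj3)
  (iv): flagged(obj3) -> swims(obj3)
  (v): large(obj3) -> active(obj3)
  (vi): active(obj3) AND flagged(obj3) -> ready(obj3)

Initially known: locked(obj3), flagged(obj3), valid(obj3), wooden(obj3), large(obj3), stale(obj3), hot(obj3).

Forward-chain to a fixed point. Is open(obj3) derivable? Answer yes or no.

Round 1: (iv) [flagged(obj3) -> swims(obj3)]; (v) [large(obj3) -> active(obj3)]. New: swims(obj3), active(obj3).
Round 2: (i) [hot(obj3) AND swims(obj3) -> green(obj3)]; (vi) [active(obj3) AND flagged(obj3) -> ready(obj3)]. New: green(obj3), ready(obj3).
Round 3: (iii) [ready(obj3) AND locked(obj3) -> visible(obj3)]. New: visible(obj3).
Fixed point reached. No rule has open(obj3) as a consequent, and it is not given.

no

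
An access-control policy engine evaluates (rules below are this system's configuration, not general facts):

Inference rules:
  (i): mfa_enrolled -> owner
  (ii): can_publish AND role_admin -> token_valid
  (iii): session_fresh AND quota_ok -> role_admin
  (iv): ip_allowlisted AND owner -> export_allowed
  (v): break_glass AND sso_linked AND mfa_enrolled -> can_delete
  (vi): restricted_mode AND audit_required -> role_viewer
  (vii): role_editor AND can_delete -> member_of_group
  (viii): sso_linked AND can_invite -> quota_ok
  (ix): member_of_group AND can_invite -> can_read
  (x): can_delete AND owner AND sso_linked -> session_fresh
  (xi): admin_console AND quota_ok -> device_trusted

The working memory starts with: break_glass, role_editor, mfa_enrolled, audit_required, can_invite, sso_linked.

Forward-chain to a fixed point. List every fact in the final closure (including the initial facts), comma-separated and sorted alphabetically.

Round 1: (i) [mfa_enrolled -> owner]; (v) [break_glass AND sso_linked AND mfa_enrolled -> can_delete]; (viii) [sso_linked AND can_invite -> quota_ok]. New: owner, can_delete, quota_ok.
Round 2: (vii) [role_editor AND can_delete -> member_of_group]; (x) [can_delete AND owner AND sso_linked -> session_fresh]. New: member_of_group, session_fresh.
Round 3: (iii) [session_fresh AND quota_ok -> role_admin]; (ix) [member_of_group AND can_invite -> can_read]. New: role_admin, can_read.

audit_required, break_glass, can_delete, can_invite, can_read, member_of_group, mfa_enrolled, owner, quota_ok, role_admin, role_editor, session_fresh, sso_linked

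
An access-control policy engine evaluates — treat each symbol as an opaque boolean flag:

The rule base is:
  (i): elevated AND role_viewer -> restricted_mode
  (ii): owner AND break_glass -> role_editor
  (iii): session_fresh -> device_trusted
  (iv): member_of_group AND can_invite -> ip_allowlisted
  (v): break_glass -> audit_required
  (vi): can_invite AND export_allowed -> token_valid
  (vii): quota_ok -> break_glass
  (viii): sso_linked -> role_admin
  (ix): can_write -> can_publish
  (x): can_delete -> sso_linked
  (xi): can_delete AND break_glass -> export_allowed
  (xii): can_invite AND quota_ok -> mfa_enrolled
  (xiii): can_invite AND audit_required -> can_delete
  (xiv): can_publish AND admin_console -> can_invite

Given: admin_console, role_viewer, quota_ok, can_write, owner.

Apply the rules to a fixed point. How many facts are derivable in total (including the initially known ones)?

Round 1 — (vii), (ix), derive break_glass, can_publish.
Round 2 — (ii), (v), (xiv), derive role_editor, audit_required, can_invite.
Round 3 — (xii), (xiii), derive mfa_enrolled, can_delete.
Round 4 — (x), (xi), derive sso_linked, export_allowed.
Round 5 — (vi), (viii), derive token_valid, role_admin.
Closure: {admin_console, audit_required, break_glass, can_delete, can_invite, can_publish, can_write, export_allowed, mfa_enrolled, owner, quota_ok, role_admin, role_editor, role_viewer, sso_linked, token_valid} — 16 facts.

16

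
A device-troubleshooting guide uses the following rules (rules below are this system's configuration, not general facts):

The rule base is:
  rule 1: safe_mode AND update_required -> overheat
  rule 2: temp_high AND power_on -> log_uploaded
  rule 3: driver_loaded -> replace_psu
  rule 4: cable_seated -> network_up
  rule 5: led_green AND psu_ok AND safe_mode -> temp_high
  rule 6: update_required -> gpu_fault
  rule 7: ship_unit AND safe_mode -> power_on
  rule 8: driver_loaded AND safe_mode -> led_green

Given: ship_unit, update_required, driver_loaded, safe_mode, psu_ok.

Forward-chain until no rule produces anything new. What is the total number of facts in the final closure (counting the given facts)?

12

Round 1 — rule 1, rule 3, rule 6, rule 7, rule 8, derive overheat, replace_psu, gpu_fault, power_on, led_green.
Round 2 — rule 5, derive temp_high.
Round 3 — rule 2, derive log_uploaded.
Closure: {driver_loaded, gpu_fault, led_green, log_uploaded, overheat, power_on, psu_ok, replace_psu, safe_mode, ship_unit, temp_high, update_required} — 12 facts.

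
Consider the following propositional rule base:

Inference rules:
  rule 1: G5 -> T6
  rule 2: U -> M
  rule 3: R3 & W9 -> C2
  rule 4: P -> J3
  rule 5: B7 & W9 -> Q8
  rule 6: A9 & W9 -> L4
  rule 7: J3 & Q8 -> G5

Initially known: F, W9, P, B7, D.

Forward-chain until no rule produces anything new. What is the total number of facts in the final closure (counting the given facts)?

9

Round 1 fires rule 4, rule 5, giving J3, Q8.
Round 2 fires rule 7, giving G5.
Round 3 fires rule 1, giving T6.
Closure: {B7, D, F, G5, J3, P, Q8, T6, W9} — 9 facts.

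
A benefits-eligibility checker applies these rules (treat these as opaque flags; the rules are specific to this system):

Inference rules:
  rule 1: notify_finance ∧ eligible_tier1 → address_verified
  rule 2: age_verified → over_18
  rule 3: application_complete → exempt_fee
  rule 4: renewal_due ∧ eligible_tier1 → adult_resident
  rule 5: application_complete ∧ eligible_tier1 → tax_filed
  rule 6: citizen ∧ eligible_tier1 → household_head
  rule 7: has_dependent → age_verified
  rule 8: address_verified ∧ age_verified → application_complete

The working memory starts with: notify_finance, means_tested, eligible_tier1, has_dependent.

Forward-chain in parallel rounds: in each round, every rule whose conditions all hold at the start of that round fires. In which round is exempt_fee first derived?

Round 1 — rule 1, rule 7, derive address_verified, age_verified.
Round 2 — rule 2, rule 8, derive over_18, application_complete.
Round 3 — rule 3, rule 5, derive exempt_fee, tax_filed.
exempt_fee first appears in round 3.

3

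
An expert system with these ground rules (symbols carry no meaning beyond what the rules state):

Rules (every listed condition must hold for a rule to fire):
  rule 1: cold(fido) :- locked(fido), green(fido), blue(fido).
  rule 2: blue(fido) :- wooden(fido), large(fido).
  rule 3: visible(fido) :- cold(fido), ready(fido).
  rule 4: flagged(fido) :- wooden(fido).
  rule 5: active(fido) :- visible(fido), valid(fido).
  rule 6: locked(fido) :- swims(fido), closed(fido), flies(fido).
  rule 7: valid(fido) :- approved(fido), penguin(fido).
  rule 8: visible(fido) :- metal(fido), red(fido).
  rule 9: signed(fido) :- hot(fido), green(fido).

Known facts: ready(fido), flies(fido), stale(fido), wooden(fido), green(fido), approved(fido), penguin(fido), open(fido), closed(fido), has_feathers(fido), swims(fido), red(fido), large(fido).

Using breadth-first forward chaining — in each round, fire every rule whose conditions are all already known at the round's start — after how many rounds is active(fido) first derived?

Round 1 — rule 2, rule 4, rule 6, rule 7, derive blue(fido), flagged(fido), locked(fido), valid(fido).
Round 2 — rule 1, derive cold(fido).
Round 3 — rule 3, derive visible(fido).
Round 4 — rule 5, derive active(fido).
active(fido) first appears in round 4.

4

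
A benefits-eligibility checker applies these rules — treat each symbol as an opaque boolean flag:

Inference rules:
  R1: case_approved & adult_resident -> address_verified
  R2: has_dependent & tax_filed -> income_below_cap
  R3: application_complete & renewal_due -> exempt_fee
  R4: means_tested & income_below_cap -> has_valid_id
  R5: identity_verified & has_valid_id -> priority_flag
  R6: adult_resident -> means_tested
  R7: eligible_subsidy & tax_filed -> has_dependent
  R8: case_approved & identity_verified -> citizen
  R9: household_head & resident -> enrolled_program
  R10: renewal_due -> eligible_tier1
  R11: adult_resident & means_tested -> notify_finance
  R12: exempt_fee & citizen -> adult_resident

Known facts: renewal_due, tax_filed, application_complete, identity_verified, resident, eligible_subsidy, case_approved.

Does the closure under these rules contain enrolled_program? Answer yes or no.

no

Round 1: R3 [application_complete & renewal_due -> exempt_fee]; R7 [eligible_subsidy & tax_filed -> has_dependent]; R8 [case_approved & identity_verified -> citizen]; R10 [renewal_due -> eligible_tier1]. Adds exempt_fee, has_dependent, citizen, eligible_tier1.
Round 2: R2 [has_dependent & tax_filed -> income_below_cap]; R12 [exempt_fee & citizen -> adult_resident]. Adds income_below_cap, adult_resident.
Round 3: R1 [case_approved & adult_resident -> address_verified]; R6 [adult_resident -> means_tested]. Adds address_verified, means_tested.
Round 4: R4 [means_tested & income_below_cap -> has_valid_id]; R11 [adult_resident & means_tested -> notify_finance]. Adds has_valid_id, notify_finance.
Round 5: R5 [identity_verified & has_valid_id -> priority_flag]. Adds priority_flag.
Fixed point reached. enrolled_program is concluded only by R9; R9 needs household_head (never derived).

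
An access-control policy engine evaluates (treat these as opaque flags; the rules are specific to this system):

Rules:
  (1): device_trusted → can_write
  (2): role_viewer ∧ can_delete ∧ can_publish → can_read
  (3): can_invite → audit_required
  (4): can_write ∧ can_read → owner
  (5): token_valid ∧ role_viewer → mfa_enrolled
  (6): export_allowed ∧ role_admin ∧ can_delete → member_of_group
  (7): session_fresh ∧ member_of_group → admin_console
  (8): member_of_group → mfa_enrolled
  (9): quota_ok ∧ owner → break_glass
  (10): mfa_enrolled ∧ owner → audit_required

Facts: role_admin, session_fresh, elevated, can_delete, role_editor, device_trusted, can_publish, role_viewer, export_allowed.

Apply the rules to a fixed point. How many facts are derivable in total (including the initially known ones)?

16

Round 1: (1) [device_trusted → can_write]; (2) [role_viewer ∧ can_delete ∧ can_publish → can_read]; (6) [export_allowed ∧ role_admin ∧ can_delete → member_of_group]. New: can_write, can_read, member_of_group.
Round 2: (4) [can_write ∧ can_read → owner]; (7) [session_fresh ∧ member_of_group → admin_console]; (8) [member_of_group → mfa_enrolled]. New: owner, admin_console, mfa_enrolled.
Round 3: (10) [mfa_enrolled ∧ owner → audit_required]. New: audit_required.
Closure: {admin_console, audit_required, can_delete, can_publish, can_read, can_write, device_trusted, elevated, export_allowed, member_of_group, mfa_enrolled, owner, role_admin, role_editor, role_viewer, session_fresh} — 16 facts.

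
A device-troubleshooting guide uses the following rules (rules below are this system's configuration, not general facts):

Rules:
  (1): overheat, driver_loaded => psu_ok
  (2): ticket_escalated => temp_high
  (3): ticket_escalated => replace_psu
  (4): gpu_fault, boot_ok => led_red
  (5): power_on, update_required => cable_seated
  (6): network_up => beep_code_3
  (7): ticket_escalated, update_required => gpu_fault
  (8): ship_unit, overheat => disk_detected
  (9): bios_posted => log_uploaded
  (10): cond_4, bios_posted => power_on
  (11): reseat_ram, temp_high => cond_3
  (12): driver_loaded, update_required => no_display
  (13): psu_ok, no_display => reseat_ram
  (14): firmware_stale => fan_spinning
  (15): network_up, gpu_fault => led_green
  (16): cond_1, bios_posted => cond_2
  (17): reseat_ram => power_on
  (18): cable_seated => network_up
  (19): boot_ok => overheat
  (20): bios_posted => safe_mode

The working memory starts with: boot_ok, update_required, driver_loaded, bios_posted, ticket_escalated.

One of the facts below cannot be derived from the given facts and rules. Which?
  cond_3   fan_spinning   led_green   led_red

fan_spinning

[1] (2) [ticket_escalated => temp_high]; (3) [ticket_escalated => replace_psu]; (7) [ticket_escalated, update_required => gpu_fault]; (9) [bios_posted => log_uploaded]; (12) [driver_loaded, update_required => no_display]; (19) [boot_ok => overheat]; (20) [bios_posted => safe_mode]. ⇒ new: temp_high, replace_psu, gpu_fault, log_uploaded, no_display, overheat, safe_mode.
[2] (1) [overheat, driver_loaded => psu_ok]; (4) [gpu_fault, boot_ok => led_red]. ⇒ new: psu_ok, led_red.
[3] (13) [psu_ok, no_display => reseat_ram]. ⇒ new: reseat_ram.
[4] (11) [reseat_ram, temp_high => cond_3]; (17) [reseat_ram => power_on]. ⇒ new: cond_3, power_on.
[5] (5) [power_on, update_required => cable_seated]. ⇒ new: cable_seated.
[6] (18) [cable_seated => network_up]. ⇒ new: network_up.
[7] (6) [network_up => beep_code_3]; (15) [network_up, gpu_fault => led_green]. ⇒ new: beep_code_3, led_green.
Derived: led_red (round 2), cond_3 (round 4), led_green (round 7). fan_spinning never appears in any round.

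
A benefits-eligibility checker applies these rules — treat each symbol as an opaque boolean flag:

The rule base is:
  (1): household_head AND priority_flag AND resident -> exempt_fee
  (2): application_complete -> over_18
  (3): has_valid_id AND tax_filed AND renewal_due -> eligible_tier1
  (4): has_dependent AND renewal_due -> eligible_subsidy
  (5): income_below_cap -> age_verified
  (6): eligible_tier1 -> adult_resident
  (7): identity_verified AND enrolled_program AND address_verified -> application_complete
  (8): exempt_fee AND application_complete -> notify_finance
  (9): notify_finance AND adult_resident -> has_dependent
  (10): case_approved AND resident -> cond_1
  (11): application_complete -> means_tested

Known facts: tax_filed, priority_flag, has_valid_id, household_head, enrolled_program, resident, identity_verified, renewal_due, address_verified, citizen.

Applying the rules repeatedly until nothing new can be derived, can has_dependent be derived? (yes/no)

Round 1: (1) [household_head AND priority_flag AND resident -> exempt_fee]; (3) [has_valid_id AND tax_filed AND renewal_due -> eligible_tier1]; (7) [identity_verified AND enrolled_program AND address_verified -> application_complete]. New: exempt_fee, eligible_tier1, application_complete.
Round 2: (2) [application_complete -> over_18]; (6) [eligible_tier1 -> adult_resident]; (8) [exempt_fee AND application_complete -> notify_finance]; (11) [application_complete -> means_tested]. New: over_18, adult_resident, notify_finance, means_tested.
Round 3: (9) [notify_finance AND adult_resident -> has_dependent]. New: has_dependent.
Round 4: (4) [has_dependent AND renewal_due -> eligible_subsidy]. New: eligible_subsidy.
has_dependent appears in round 3, so it is derivable.

yes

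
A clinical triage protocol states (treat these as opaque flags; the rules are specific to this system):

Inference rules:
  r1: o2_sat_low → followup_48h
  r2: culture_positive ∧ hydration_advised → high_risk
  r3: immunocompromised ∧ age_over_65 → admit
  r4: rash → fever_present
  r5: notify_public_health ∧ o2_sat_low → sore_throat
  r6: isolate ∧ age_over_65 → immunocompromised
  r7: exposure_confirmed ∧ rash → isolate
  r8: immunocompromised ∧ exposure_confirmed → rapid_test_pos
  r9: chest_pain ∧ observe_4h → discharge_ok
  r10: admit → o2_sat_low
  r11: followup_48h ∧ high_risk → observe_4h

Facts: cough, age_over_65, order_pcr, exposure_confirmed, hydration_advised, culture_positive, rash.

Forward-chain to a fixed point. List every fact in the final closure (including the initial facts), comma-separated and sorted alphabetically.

admit, age_over_65, cough, culture_positive, exposure_confirmed, fever_present, followup_48h, high_risk, hydration_advised, immunocompromised, isolate, o2_sat_low, observe_4h, order_pcr, rapid_test_pos, rash

[1] r2 [culture_positive ∧ hydration_advised → high_risk]; r4 [rash → fever_present]; r7 [exposure_confirmed ∧ rash → isolate]. ⇒ new: high_risk, fever_present, isolate.
[2] r6 [isolate ∧ age_over_65 → immunocompromised]. ⇒ new: immunocompromised.
[3] r3 [immunocompromised ∧ age_over_65 → admit]; r8 [immunocompromised ∧ exposure_confirmed → rapid_test_pos]. ⇒ new: admit, rapid_test_pos.
[4] r10 [admit → o2_sat_low]. ⇒ new: o2_sat_low.
[5] r1 [o2_sat_low → followup_48h]. ⇒ new: followup_48h.
[6] r11 [followup_48h ∧ high_risk → observe_4h]. ⇒ new: observe_4h.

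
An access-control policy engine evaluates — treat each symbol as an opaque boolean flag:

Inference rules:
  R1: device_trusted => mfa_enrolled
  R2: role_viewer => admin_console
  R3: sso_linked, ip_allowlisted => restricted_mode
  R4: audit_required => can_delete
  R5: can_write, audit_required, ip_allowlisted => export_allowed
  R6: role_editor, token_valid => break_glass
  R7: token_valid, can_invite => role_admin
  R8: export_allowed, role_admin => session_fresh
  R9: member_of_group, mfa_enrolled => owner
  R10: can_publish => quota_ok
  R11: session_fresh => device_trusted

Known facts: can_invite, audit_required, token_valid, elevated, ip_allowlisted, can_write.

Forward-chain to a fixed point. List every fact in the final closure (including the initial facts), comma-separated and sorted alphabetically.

Round 1: R4 [audit_required => can_delete]; R5 [can_write, audit_required, ip_allowlisted => export_allowed]; R7 [token_valid, can_invite => role_admin]. Adds can_delete, export_allowed, role_admin.
Round 2: R8 [export_allowed, role_admin => session_fresh]. Adds session_fresh.
Round 3: R11 [session_fresh => device_trusted]. Adds device_trusted.
Round 4: R1 [device_trusted => mfa_enrolled]. Adds mfa_enrolled.

audit_required, can_delete, can_invite, can_write, device_trusted, elevated, export_allowed, ip_allowlisted, mfa_enrolled, role_admin, session_fresh, token_valid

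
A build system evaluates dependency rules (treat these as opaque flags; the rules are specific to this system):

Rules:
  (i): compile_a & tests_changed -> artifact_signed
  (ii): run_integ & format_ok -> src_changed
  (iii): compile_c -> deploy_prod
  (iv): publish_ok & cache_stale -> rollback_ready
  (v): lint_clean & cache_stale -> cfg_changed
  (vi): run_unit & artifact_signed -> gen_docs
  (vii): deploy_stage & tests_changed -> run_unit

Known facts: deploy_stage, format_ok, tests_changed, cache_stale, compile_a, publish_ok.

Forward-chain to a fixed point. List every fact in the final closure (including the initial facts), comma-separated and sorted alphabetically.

artifact_signed, cache_stale, compile_a, deploy_stage, format_ok, gen_docs, publish_ok, rollback_ready, run_unit, tests_changed

Round 1 fires (i), (iv), (vii), giving artifact_signed, rollback_ready, run_unit.
Round 2 fires (vi), giving gen_docs.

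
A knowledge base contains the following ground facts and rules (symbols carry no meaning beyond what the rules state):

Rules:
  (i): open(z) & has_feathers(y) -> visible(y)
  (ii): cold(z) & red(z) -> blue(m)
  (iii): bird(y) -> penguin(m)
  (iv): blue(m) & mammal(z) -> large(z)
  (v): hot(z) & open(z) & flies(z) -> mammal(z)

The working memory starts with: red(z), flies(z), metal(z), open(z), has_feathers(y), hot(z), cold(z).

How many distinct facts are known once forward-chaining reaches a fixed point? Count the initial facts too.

11

[1] (i) [open(z) & has_feathers(y) -> visible(y)]; (ii) [cold(z) & red(z) -> blue(m)]; (v) [hot(z) & open(z) & flies(z) -> mammal(z)]. ⇒ new: visible(y), blue(m), mammal(z).
[2] (iv) [blue(m) & mammal(z) -> large(z)]. ⇒ new: large(z).
Closure: {blue(m), cold(z), flies(z), has_feathers(y), hot(z), large(z), mammal(z), metal(z), open(z), red(z), visible(y)} — 11 facts.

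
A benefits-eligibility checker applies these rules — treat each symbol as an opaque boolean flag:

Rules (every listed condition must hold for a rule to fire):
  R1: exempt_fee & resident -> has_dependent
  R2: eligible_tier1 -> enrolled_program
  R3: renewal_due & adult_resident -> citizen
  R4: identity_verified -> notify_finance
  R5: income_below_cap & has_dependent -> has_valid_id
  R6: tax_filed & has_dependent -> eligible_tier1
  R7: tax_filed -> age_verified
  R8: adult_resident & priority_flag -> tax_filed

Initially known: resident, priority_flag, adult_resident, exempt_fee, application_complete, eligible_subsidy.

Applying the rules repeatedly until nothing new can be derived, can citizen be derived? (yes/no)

Round 1: R1 [exempt_fee & resident -> has_dependent]; R8 [adult_resident & priority_flag -> tax_filed]. Adds has_dependent, tax_filed.
Round 2: R6 [tax_filed & has_dependent -> eligible_tier1]; R7 [tax_filed -> age_verified]. Adds eligible_tier1, age_verified.
Round 3: R2 [eligible_tier1 -> enrolled_program]. Adds enrolled_program.
Fixed point reached. citizen is concluded only by R3; R3 needs renewal_due (never derived).

no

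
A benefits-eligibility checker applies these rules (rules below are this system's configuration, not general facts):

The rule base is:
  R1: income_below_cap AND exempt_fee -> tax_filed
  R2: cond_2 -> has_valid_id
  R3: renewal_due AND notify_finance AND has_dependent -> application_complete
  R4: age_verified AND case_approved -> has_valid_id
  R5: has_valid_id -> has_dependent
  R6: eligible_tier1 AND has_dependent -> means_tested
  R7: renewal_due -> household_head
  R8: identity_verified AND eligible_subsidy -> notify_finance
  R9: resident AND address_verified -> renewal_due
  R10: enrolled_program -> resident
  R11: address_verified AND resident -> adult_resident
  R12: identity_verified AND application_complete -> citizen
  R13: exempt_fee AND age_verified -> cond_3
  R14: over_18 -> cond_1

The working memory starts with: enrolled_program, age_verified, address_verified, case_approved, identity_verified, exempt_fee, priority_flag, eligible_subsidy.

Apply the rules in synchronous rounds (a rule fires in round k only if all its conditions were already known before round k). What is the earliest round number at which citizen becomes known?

Round 1 fires R4, R8, R10, R13, giving has_valid_id, notify_finance, resident, cond_3.
Round 2 fires R5, R9, R11, giving has_dependent, renewal_due, adult_resident.
Round 3 fires R3, R7, giving application_complete, household_head.
Round 4 fires R12, giving citizen.
citizen first appears in round 4.

4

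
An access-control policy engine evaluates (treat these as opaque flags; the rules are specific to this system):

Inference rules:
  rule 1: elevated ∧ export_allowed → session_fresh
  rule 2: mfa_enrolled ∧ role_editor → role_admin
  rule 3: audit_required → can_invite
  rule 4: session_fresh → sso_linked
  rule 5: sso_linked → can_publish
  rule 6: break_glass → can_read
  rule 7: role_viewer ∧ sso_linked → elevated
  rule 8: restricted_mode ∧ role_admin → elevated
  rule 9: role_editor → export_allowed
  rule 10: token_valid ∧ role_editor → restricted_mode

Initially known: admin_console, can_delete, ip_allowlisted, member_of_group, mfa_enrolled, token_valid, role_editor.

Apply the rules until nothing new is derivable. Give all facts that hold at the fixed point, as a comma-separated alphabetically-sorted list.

admin_console, can_delete, can_publish, elevated, export_allowed, ip_allowlisted, member_of_group, mfa_enrolled, restricted_mode, role_admin, role_editor, session_fresh, sso_linked, token_valid

Round 1: rule 2 [mfa_enrolled ∧ role_editor → role_admin]; rule 9 [role_editor → export_allowed]; rule 10 [token_valid ∧ role_editor → restricted_mode]. New: role_admin, export_allowed, restricted_mode.
Round 2: rule 8 [restricted_mode ∧ role_admin → elevated]. New: elevated.
Round 3: rule 1 [elevated ∧ export_allowed → session_fresh]. New: session_fresh.
Round 4: rule 4 [session_fresh → sso_linked]. New: sso_linked.
Round 5: rule 5 [sso_linked → can_publish]. New: can_publish.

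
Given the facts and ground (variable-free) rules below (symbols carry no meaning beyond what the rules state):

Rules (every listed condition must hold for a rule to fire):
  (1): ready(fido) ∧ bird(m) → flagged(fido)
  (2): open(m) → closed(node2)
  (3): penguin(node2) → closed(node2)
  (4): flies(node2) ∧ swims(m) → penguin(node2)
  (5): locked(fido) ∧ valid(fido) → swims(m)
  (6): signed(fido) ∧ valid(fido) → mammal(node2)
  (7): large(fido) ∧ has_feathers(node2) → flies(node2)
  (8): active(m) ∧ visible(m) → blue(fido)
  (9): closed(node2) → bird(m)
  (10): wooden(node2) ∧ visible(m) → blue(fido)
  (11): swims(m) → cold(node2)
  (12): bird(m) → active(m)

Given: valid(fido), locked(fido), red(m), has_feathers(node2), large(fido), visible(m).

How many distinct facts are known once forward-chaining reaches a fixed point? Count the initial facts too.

Round 1: (5) [locked(fido) ∧ valid(fido) → swims(m)]; (7) [large(fido) ∧ has_feathers(node2) → flies(node2)]. Adds swims(m), flies(node2).
Round 2: (4) [flies(node2) ∧ swims(m) → penguin(node2)]; (11) [swims(m) → cold(node2)]. Adds penguin(node2), cold(node2).
Round 3: (3) [penguin(node2) → closed(node2)]. Adds closed(node2).
Round 4: (9) [closed(node2) → bird(m)]. Adds bird(m).
Round 5: (12) [bird(m) → active(m)]. Adds active(m).
Round 6: (8) [active(m) ∧ visible(m) → blue(fido)]. Adds blue(fido).
Closure: {active(m), bird(m), blue(fido), closed(node2), cold(node2), flies(node2), has_feathers(node2), large(fido), locked(fido), penguin(node2), red(m), swims(m), valid(fido), visible(m)} — 14 facts.

14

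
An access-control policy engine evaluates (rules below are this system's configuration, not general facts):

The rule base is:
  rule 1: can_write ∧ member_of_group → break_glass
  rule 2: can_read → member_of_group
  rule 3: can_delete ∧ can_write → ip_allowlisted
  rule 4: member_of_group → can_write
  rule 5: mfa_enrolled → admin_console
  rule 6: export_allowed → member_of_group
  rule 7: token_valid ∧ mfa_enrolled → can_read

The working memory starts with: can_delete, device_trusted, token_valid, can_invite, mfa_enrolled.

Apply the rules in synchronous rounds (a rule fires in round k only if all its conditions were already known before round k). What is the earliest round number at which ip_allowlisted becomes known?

4

Round 1: rule 5 [mfa_enrolled → admin_console]; rule 7 [token_valid ∧ mfa_enrolled → can_read]. Adds admin_console, can_read.
Round 2: rule 2 [can_read → member_of_group]. Adds member_of_group.
Round 3: rule 4 [member_of_group → can_write]. Adds can_write.
Round 4: rule 1 [can_write ∧ member_of_group → break_glass]; rule 3 [can_delete ∧ can_write → ip_allowlisted]. Adds break_glass, ip_allowlisted.
ip_allowlisted first appears in round 4.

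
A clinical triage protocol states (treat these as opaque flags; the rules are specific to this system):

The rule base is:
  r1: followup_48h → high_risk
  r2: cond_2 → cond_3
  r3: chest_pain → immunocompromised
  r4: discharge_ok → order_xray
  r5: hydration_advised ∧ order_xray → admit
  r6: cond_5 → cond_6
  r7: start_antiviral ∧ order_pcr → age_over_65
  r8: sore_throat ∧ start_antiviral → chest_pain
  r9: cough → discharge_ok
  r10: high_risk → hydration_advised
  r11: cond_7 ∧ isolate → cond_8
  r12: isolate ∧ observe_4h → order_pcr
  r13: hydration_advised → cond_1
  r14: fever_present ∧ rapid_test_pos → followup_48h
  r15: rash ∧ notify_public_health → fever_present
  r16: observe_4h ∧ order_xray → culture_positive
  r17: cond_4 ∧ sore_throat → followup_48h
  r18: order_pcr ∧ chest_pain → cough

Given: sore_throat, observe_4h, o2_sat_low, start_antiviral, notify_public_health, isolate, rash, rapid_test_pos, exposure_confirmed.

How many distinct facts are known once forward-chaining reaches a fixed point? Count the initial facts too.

Round 1 fires r8, r12, r15, giving chest_pain, order_pcr, fever_present.
Round 2 fires r3, r7, r14, r18, giving immunocompromised, age_over_65, followup_48h, cough.
Round 3 fires r1, r9, giving high_risk, discharge_ok.
Round 4 fires r4, r10, giving order_xray, hydration_advised.
Round 5 fires r5, r13, r16, giving admit, cond_1, culture_positive.
Closure: {admit, age_over_65, chest_pain, cond_1, cough, culture_positive, discharge_ok, exposure_confirmed, fever_present, followup_48h, high_risk, hydration_advised, immunocompromised, isolate, notify_public_health, o2_sat_low, observe_4h, order_pcr, order_xray, rapid_test_pos, rash, sore_throat, start_antiviral} — 23 facts.

23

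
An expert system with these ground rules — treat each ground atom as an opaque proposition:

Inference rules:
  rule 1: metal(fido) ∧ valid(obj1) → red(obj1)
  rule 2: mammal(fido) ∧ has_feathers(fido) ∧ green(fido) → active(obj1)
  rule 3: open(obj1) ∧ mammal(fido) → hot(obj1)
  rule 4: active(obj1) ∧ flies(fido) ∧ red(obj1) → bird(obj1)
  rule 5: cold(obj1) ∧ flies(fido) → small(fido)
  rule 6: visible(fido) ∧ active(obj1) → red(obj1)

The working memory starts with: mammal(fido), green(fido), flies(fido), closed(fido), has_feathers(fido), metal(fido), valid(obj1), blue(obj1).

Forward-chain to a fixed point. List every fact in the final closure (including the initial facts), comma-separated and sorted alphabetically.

Round 1 — rule 1, rule 2, derive red(obj1), active(obj1).
Round 2 — rule 4, derive bird(obj1).

active(obj1), bird(obj1), blue(obj1), closed(fido), flies(fido), green(fido), has_feathers(fido), mammal(fido), metal(fido), red(obj1), valid(obj1)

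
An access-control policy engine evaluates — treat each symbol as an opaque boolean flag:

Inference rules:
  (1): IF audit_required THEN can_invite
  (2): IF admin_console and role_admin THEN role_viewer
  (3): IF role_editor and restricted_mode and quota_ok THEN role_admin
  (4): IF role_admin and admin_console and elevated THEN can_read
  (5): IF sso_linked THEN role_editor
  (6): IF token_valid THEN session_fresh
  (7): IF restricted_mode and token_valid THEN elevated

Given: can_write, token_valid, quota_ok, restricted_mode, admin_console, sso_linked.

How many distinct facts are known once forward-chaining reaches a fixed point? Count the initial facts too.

12

Round 1: (5) [IF sso_linked THEN role_editor]; (6) [IF token_valid THEN session_fresh]; (7) [IF restricted_mode and token_valid THEN elevated]. Adds role_editor, session_fresh, elevated.
Round 2: (3) [IF role_editor and restricted_mode and quota_ok THEN role_admin]. Adds role_admin.
Round 3: (2) [IF admin_console and role_admin THEN role_viewer]; (4) [IF role_admin and admin_console and elevated THEN can_read]. Adds role_viewer, can_read.
Closure: {admin_console, can_read, can_write, elevated, quota_ok, restricted_mode, role_admin, role_editor, role_viewer, session_fresh, sso_linked, token_valid} — 12 facts.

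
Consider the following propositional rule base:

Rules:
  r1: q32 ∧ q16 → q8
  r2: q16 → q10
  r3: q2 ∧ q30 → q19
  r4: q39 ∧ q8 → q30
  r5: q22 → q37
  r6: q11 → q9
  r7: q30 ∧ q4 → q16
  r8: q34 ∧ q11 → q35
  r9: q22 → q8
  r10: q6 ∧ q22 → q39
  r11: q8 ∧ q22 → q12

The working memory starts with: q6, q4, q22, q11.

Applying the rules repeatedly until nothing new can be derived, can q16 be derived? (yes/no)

yes

[1] r5 [q22 → q37]; r6 [q11 → q9]; r9 [q22 → q8]; r10 [q6 ∧ q22 → q39]. ⇒ new: q37, q9, q8, q39.
[2] r4 [q39 ∧ q8 → q30]; r11 [q8 ∧ q22 → q12]. ⇒ new: q30, q12.
[3] r7 [q30 ∧ q4 → q16]. ⇒ new: q16.
[4] r2 [q16 → q10]. ⇒ new: q10.
q16 appears in round 3, so it is derivable.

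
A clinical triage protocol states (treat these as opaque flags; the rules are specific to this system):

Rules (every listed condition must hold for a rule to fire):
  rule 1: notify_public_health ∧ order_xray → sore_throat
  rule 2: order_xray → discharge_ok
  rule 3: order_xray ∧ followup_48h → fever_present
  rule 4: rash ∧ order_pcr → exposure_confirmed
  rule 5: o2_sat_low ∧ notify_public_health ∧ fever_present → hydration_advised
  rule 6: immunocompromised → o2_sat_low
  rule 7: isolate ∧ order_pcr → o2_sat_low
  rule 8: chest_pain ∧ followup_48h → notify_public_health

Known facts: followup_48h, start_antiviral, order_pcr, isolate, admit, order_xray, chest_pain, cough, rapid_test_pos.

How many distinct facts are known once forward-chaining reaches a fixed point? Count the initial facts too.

Round 1: rule 2 [order_xray → discharge_ok]; rule 3 [order_xray ∧ followup_48h → fever_present]; rule 7 [isolate ∧ order_pcr → o2_sat_low]; rule 8 [chest_pain ∧ followup_48h → notify_public_health]. New: discharge_ok, fever_present, o2_sat_low, notify_public_health.
Round 2: rule 1 [notify_public_health ∧ order_xray → sore_throat]; rule 5 [o2_sat_low ∧ notify_public_health ∧ fever_present → hydration_advised]. New: sore_throat, hydration_advised.
Closure: {admit, chest_pain, cough, discharge_ok, fever_present, followup_48h, hydration_advised, isolate, notify_public_health, o2_sat_low, order_pcr, order_xray, rapid_test_pos, sore_throat, start_antiviral} — 15 facts.

15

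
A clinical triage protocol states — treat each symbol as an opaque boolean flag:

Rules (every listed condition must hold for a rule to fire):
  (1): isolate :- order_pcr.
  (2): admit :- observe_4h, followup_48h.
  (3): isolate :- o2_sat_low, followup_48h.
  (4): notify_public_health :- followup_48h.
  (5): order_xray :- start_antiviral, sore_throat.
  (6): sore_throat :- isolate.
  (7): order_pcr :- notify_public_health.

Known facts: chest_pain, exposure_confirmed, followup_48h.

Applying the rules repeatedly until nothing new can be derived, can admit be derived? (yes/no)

no

[1] (4) [notify_public_health :- followup_48h.]. ⇒ new: notify_public_health.
[2] (7) [order_pcr :- notify_public_health.]. ⇒ new: order_pcr.
[3] (1) [isolate :- order_pcr.]. ⇒ new: isolate.
[4] (6) [sore_throat :- isolate.]. ⇒ new: sore_throat.
Fixed point reached. admit is concluded only by (2); (2) needs observe_4h (never derived).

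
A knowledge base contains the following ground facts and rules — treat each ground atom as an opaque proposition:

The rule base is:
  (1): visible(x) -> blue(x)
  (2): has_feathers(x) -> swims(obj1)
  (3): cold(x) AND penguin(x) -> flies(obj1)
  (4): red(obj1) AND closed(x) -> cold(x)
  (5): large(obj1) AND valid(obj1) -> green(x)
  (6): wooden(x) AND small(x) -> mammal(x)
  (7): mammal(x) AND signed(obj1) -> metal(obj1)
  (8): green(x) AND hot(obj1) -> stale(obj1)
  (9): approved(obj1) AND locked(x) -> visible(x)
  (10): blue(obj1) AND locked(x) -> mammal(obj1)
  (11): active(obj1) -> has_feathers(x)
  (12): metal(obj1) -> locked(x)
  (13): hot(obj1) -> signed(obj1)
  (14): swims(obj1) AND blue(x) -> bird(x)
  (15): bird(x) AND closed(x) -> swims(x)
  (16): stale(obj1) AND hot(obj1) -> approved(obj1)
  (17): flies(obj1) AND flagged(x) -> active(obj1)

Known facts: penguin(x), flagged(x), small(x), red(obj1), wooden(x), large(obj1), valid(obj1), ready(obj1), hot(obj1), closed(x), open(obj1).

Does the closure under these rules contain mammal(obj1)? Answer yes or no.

Round 1: (4) [red(obj1) AND closed(x) -> cold(x)]; (5) [large(obj1) AND valid(obj1) -> green(x)]; (6) [wooden(x) AND small(x) -> mammal(x)]; (13) [hot(obj1) -> signed(obj1)]. Adds cold(x), green(x), mammal(x), signed(obj1).
Round 2: (3) [cold(x) AND penguin(x) -> flies(obj1)]; (7) [mammal(x) AND signed(obj1) -> metal(obj1)]; (8) [green(x) AND hot(obj1) -> stale(obj1)]. Adds flies(obj1), metal(obj1), stale(obj1).
Round 3: (12) [metal(obj1) -> locked(x)]; (16) [stale(obj1) AND hot(obj1) -> approved(obj1)]; (17) [flies(obj1) AND flagged(x) -> active(obj1)]. Adds locked(x), approved(obj1), active(obj1).
Round 4: (9) [approved(obj1) AND locked(x) -> visible(x)]; (11) [active(obj1) -> has_feathers(x)]. Adds visible(x), has_feathers(x).
Round 5: (1) [visible(x) -> blue(x)]; (2) [has_feathers(x) -> swims(obj1)]. Adds blue(x), swims(obj1).
Round 6: (14) [swims(obj1) AND blue(x) -> bird(x)]. Adds bird(x).
Round 7: (15) [bird(x) AND closed(x) -> swims(x)]. Adds swims(x).
Fixed point reached. mammal(obj1) is concluded only by (10); (10) needs blue(obj1) (never derived).

no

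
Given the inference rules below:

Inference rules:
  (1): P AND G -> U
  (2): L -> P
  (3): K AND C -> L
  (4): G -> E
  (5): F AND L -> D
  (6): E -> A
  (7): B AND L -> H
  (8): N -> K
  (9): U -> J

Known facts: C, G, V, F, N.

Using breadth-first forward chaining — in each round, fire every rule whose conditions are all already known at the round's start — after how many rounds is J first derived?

Round 1 — (4), (8), derive E, K.
Round 2 — (3), (6), derive L, A.
Round 3 — (2), (5), derive P, D.
Round 4 — (1), derive U.
Round 5 — (9), derive J.
J first appears in round 5.

5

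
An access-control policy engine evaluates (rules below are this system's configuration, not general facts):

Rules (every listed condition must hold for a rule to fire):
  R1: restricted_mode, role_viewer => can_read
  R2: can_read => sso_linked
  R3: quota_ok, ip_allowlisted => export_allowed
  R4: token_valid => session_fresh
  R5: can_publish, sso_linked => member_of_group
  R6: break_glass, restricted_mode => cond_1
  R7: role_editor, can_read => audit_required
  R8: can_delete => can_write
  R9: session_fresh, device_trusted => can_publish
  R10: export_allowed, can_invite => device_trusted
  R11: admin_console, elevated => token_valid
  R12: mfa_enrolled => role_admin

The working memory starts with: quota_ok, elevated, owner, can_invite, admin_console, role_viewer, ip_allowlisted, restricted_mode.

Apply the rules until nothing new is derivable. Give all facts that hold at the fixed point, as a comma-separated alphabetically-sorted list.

admin_console, can_invite, can_publish, can_read, device_trusted, elevated, export_allowed, ip_allowlisted, member_of_group, owner, quota_ok, restricted_mode, role_viewer, session_fresh, sso_linked, token_valid

Round 1 fires R1, R3, R11, giving can_read, export_allowed, token_valid.
Round 2 fires R2, R4, R10, giving sso_linked, session_fresh, device_trusted.
Round 3 fires R9, giving can_publish.
Round 4 fires R5, giving member_of_group.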